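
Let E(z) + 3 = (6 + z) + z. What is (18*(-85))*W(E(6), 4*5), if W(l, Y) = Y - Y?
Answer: 0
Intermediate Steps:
E(z) = 3 + 2*z (E(z) = -3 + ((6 + z) + z) = -3 + (6 + 2*z) = 3 + 2*z)
W(l, Y) = 0
(18*(-85))*W(E(6), 4*5) = (18*(-85))*0 = -1530*0 = 0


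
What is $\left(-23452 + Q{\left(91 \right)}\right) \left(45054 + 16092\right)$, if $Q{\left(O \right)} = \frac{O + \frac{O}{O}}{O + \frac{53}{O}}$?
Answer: $- \frac{663911704612}{463} \approx -1.4339 \cdot 10^{9}$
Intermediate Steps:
$Q{\left(O \right)} = \frac{1 + O}{O + \frac{53}{O}}$ ($Q{\left(O \right)} = \frac{O + 1}{O + \frac{53}{O}} = \frac{1 + O}{O + \frac{53}{O}}$)
$\left(-23452 + Q{\left(91 \right)}\right) \left(45054 + 16092\right) = \left(-23452 + \frac{91 \left(1 + 91\right)}{53 + 91^{2}}\right) \left(45054 + 16092\right) = \left(-23452 + 91 \frac{1}{53 + 8281} \cdot 92\right) 61146 = \left(-23452 + 91 \cdot \frac{1}{8334} \cdot 92\right) 61146 = \left(-23452 + \frac{4186}{4167}\right) 61146 = \left(- \frac{97720298}{4167}\right) 61146 = - \frac{663911704612}{463}$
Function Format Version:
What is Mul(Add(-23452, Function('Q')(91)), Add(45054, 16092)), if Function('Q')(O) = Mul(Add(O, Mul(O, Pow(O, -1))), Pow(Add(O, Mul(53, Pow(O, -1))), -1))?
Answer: Rational(-663911704612, 463) ≈ -1.4339e+9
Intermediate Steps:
Function('Q')(O) = Mul(Pow(Add(O, Mul(53, Pow(O, -1))), -1), Add(1, O)) (Function('Q')(O) = Mul(Add(O, 1), Pow(Add(O, Mul(53, Pow(O, -1))), -1)) = Mul(Add(1, O), Pow(Add(O, Mul(53, Pow(O, -1))), -1)) = Mul(Pow(Add(O, Mul(53, Pow(O, -1))), -1), Add(1, O)))
Mul(Add(-23452, Function('Q')(91)), Add(45054, 16092)) = Mul(Add(-23452, Mul(91, Pow(Add(53, Pow(91, 2)), -1), Add(1, 91))), Add(45054, 16092)) = Mul(Add(-23452, Mul(91, Pow(Add(53, 8281), -1), 92)), 61146) = Mul(Add(-23452, Mul(91, Pow(8334, -1), 92)), 61146) = Mul(Add(-23452, Mul(91, Rational(1, 8334), 92)), 61146) = Mul(Add(-23452, Rational(4186, 4167)), 61146) = Mul(Rational(-97720298, 4167), 61146) = Rational(-663911704612, 463)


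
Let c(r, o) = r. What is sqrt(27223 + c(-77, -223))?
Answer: 7*sqrt(554) ≈ 164.76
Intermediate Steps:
sqrt(27223 + c(-77, -223)) = sqrt(27223 - 77) = sqrt(27146) = 7*sqrt(554)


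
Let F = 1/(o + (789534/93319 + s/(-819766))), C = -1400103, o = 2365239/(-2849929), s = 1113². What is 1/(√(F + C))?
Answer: -I*√2492213454926109432717228864933265961194737/1867981565119753018320287 ≈ -0.00084512*I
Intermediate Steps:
s = 1238769
o = -2365239/2849929 (o = 2365239*(-1/2849929) = -2365239/2849929 ≈ -0.82993)
F = 218018837077121866/1334174545114602351 (F = 1/(-2365239/2849929 + (789534/93319 + 1238769/(-819766))) = 1/(-2365239/2849929 + (789534*(1/93319) + 1238769*(-1/819766))) = 1/(-2365239/2849929 + (789534/93319 - 1238769/819766)) = 1/(-2365239/2849929 + 531632444733/76499743354) = 1/(1334174545114602351/218018837077121866) = 218018837077121866/1334174545114602351 ≈ 0.16341)
1/(√(F + C)) = 1/(√(218018837077121866/1334174545114602351 - 1400103)) = 1/(√(-1867981565119753018320287/1334174545114602351)) = 1/(I*√2492213454926109432717228864933265961194737/1334174545114602351) = -I*√2492213454926109432717228864933265961194737/1867981565119753018320287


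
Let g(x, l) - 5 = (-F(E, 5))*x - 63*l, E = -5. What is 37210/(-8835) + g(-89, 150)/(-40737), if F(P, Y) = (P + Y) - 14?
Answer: -31585973/7998031 ≈ -3.9492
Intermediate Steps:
F(P, Y) = -14 + P + Y
g(x, l) = 5 - 63*l + 14*x (g(x, l) = 5 + ((-(-14 - 5 + 5))*x - 63*l) = 5 + ((-1*(-14))*x - 63*l) = 5 + (14*x - 63*l) = 5 + (-63*l + 14*x) = 5 - 63*l + 14*x)
37210/(-8835) + g(-89, 150)/(-40737) = 37210/(-8835) + (5 - 63*150 + 14*(-89))/(-40737) = 37210*(-1/8835) + (5 - 9450 - 1246)*(-1/40737) = -7442/1767 - 10691*(-1/40737) = -7442/1767 + 10691/40737 = -31585973/7998031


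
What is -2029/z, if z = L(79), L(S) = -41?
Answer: 2029/41 ≈ 49.488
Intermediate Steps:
z = -41
-2029/z = -2029/(-41) = -2029*(-1/41) = 2029/41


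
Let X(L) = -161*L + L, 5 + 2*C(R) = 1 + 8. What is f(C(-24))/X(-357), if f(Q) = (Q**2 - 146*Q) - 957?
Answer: -83/3808 ≈ -0.021796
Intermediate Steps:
C(R) = 2 (C(R) = -5/2 + (1 + 8)/2 = -5/2 + (1/2)*9 = -5/2 + 9/2 = 2)
X(L) = -160*L
f(Q) = -957 + Q**2 - 146*Q
f(C(-24))/X(-357) = (-957 + 2**2 - 146*2)/((-160*(-357))) = (-957 + 4 - 292)/57120 = -1245*1/57120 = -83/3808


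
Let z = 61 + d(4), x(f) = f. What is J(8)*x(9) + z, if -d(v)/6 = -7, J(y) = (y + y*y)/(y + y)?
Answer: 287/2 ≈ 143.50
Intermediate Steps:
J(y) = (y + y²)/(2*y) (J(y) = (y + y²)/((2*y)) = (y + y²)*(1/(2*y)) = (y + y²)/(2*y))
d(v) = 42 (d(v) = -6*(-7) = 42)
z = 103 (z = 61 + 42 = 103)
J(8)*x(9) + z = (½ + (½)*8)*9 + 103 = (½ + 4)*9 + 103 = (9/2)*9 + 103 = 81/2 + 103 = 287/2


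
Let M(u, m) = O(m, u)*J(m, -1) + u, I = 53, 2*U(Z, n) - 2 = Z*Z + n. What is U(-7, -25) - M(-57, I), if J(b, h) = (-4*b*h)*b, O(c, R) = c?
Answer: -595438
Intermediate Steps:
J(b, h) = -4*h*b² (J(b, h) = (-4*b*h)*b = -4*h*b²)
U(Z, n) = 1 + n/2 + Z²/2 (U(Z, n) = 1 + (Z*Z + n)/2 = 1 + (Z² + n)/2 = 1 + (n + Z²)/2 = 1 + (n/2 + Z²/2) = 1 + n/2 + Z²/2)
M(u, m) = u + 4*m³ (M(u, m) = m*(-4*(-1)*m²) + u = m*(4*m²) + u = 4*m³ + u = u + 4*m³)
U(-7, -25) - M(-57, I) = (1 + (½)*(-25) + (½)*(-7)²) - (-57 + 4*53³) = (1 - 25/2 + (½)*49) - (-57 + 4*148877) = (1 - 25/2 + 49/2) - (-57 + 595508) = 13 - 1*595451 = 13 - 595451 = -595438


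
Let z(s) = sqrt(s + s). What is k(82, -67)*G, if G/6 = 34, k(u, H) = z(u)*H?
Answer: -27336*sqrt(41) ≈ -1.7504e+5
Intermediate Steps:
z(s) = sqrt(2)*sqrt(s) (z(s) = sqrt(2*s) = sqrt(2)*sqrt(s))
k(u, H) = H*sqrt(2)*sqrt(u) (k(u, H) = (sqrt(2)*sqrt(u))*H = H*sqrt(2)*sqrt(u))
G = 204 (G = 6*34 = 204)
k(82, -67)*G = -67*sqrt(2)*sqrt(82)*204 = -134*sqrt(41)*204 = -27336*sqrt(41)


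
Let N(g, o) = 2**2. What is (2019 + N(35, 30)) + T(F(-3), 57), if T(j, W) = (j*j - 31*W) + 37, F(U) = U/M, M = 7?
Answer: 14366/49 ≈ 293.18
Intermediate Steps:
N(g, o) = 4
F(U) = U/7
T(j, W) = 37 + j**2 - 31*W (T(j, W) = (j**2 - 31*W) + 37 = 37 + j**2 - 31*W)
(2019 + N(35, 30)) + T(F(-3), 57) = (2019 + 4) + (37 + ((1/7)*(-3))**2 - 31*57) = 2023 + (37 + (-3/7)**2 - 1767) = 2023 + (37 + 9/49 - 1767) = 2023 - 84761/49 = 14366/49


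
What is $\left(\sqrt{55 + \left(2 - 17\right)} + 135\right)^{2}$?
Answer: $18265 + 540 \sqrt{10} \approx 19973.0$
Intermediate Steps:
$\left(\sqrt{55 + \left(2 - 17\right)} + 135\right)^{2} = \left(\sqrt{55 - 15} + 135\right)^{2} = \left(\sqrt{40} + 135\right)^{2} = \left(2 \sqrt{10} + 135\right)^{2} = \left(135 + 2 \sqrt{10}\right)^{2}$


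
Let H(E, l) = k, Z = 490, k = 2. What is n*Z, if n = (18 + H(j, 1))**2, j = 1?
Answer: 196000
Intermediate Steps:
H(E, l) = 2
n = 400 (n = (18 + 2)**2 = 20**2 = 400)
n*Z = 400*490 = 196000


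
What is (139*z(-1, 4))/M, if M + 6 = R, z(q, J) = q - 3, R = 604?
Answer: -278/299 ≈ -0.92977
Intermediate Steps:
z(q, J) = -3 + q
M = 598 (M = -6 + 604 = 598)
(139*z(-1, 4))/M = (139*(-3 - 1))/598 = (139*(-4))*(1/598) = -556*1/598 = -278/299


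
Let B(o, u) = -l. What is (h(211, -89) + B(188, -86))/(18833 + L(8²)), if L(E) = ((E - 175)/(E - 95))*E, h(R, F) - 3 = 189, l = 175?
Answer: 527/590927 ≈ 0.00089182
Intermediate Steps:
h(R, F) = 192 (h(R, F) = 3 + 189 = 192)
B(o, u) = -175 (B(o, u) = -1*175 = -175)
L(E) = E*(-175 + E)/(-95 + E) (L(E) = ((-175 + E)/(-95 + E))*E = E*(-175 + E)/(-95 + E))
(h(211, -89) + B(188, -86))/(18833 + L(8²)) = (192 - 175)/(18833 + 8²*(-175 + 8²)/(-95 + 8²)) = 17/(18833 + 64*(-175 + 64)/(-95 + 64)) = 17/(18833 + 64*(-111)/(-31)) = 17/(18833 + 64*(-1/31)*(-111)) = 17/(18833 + 7104/31) = 17/(590927/31) = 17*(31/590927) = 527/590927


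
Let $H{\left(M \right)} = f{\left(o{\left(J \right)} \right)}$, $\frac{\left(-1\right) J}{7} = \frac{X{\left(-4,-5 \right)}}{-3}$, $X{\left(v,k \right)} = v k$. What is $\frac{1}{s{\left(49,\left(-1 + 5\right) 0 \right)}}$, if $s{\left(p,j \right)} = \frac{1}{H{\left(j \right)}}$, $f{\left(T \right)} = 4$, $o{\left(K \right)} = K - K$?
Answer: $4$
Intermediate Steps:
$X{\left(v,k \right)} = k v$
$J = \frac{140}{3}$ ($J = - 7 \frac{\left(-5\right) \left(-4\right)}{-3} = - 7 \cdot 20 \left(- \frac{1}{3}\right) = \left(-7\right) \left(- \frac{20}{3}\right) = \frac{140}{3} \approx 46.667$)
$o{\left(K \right)} = 0$
$H{\left(M \right)} = 4$
$s{\left(p,j \right)} = \frac{1}{4}$
$\frac{1}{s{\left(49,\left(-1 + 5\right) 0 \right)}} = \frac{1}{\frac{1}{4}} = 4$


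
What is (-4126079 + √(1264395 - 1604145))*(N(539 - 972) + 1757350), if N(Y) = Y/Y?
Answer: -7250969056729 + 26360265*I*√1510 ≈ -7.251e+12 + 1.0243e+9*I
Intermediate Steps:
N(Y) = 1
(-4126079 + √(1264395 - 1604145))*(N(539 - 972) + 1757350) = (-4126079 + √(1264395 - 1604145))*(1 + 1757350) = (-4126079 + √(-339750))*1757351 = (-4126079 + 15*I*√1510)*1757351 = -7250969056729 + 26360265*I*√1510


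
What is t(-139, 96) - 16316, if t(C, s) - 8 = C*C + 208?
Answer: 3221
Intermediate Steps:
t(C, s) = 216 + C² (t(C, s) = 8 + (C*C + 208) = 8 + (C² + 208) = 8 + (208 + C²) = 216 + C²)
t(-139, 96) - 16316 = (216 + (-139)²) - 16316 = (216 + 19321) - 16316 = 19537 - 16316 = 3221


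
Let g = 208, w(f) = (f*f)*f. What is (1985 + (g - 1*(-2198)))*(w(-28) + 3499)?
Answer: -81027123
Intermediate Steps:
w(f) = f³ (w(f) = f²*f = f³)
(1985 + (g - 1*(-2198)))*(w(-28) + 3499) = (1985 + (208 - 1*(-2198)))*((-28)³ + 3499) = (1985 + (208 + 2198))*(-21952 + 3499) = (1985 + 2406)*(-18453) = 4391*(-18453) = -81027123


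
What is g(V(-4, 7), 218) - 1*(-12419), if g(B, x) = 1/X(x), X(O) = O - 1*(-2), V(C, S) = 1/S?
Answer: 2732181/220 ≈ 12419.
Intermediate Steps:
X(O) = 2 + O (X(O) = O + 2 = 2 + O)
g(B, x) = 1/(2 + x)
g(V(-4, 7), 218) - 1*(-12419) = 1/(2 + 218) - 1*(-12419) = 1/220 + 12419 = 2732181/220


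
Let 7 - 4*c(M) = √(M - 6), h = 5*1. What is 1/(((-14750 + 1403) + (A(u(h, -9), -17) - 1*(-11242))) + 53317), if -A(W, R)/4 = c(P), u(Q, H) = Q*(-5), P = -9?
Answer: 10241/524390408 - I*√15/2621952040 ≈ 1.9529e-5 - 1.4771e-9*I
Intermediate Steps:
h = 5
u(Q, H) = -5*Q
c(M) = 7/4 - √(-6 + M)/4 (c(M) = 7/4 - √(M - 6)/4 = 7/4 - √(-6 + M)/4)
A(W, R) = -7 + I*√15 (A(W, R) = -4*(7/4 - √(-6 - 9)/4) = -4*(7/4 - I*√15/4) = -7 + I*√15)
1/(((-14750 + 1403) + (A(u(h, -9), -17) - 1*(-11242))) + 53317) = 1/(((-14750 + 1403) + ((-7 + I*√15) - 1*(-11242))) + 53317) = 1/((-13347 + ((-7 + I*√15) + 11242)) + 53317) = 1/((-13347 + (11235 + I*√15)) + 53317) = 1/((-2112 + I*√15) + 53317) = 1/(51205 + I*√15)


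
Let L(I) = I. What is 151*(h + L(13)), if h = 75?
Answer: 13288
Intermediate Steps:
151*(h + L(13)) = 151*(75 + 13) = 151*88 = 13288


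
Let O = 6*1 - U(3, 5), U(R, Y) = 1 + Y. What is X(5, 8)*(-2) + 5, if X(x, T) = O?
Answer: 5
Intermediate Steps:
O = 0 (O = 6*1 - (1 + 5) = 6 - 1*6 = 6 - 6 = 0)
X(x, T) = 0
X(5, 8)*(-2) + 5 = 0*(-2) + 5 = 0 + 5 = 5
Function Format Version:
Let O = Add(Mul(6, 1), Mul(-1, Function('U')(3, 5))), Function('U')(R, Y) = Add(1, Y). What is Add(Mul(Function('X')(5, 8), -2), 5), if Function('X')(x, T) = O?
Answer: 5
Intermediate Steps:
O = 0 (O = Add(Mul(6, 1), Mul(-1, Add(1, 5))) = Add(6, Mul(-1, 6)) = Add(6, -6) = 0)
Function('X')(x, T) = 0
Add(Mul(Function('X')(5, 8), -2), 5) = Add(Mul(0, -2), 5) = Add(0, 5) = 5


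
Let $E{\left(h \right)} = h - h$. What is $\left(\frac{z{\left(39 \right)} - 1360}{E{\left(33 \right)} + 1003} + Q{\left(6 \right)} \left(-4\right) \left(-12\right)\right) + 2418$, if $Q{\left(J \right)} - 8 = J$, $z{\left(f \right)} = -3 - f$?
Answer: $\frac{3097868}{1003} \approx 3088.6$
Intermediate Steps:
$Q{\left(J \right)} = 8 + J$
$E{\left(h \right)} = 0$
$\left(\frac{z{\left(39 \right)} - 1360}{E{\left(33 \right)} + 1003} + Q{\left(6 \right)} \left(-4\right) \left(-12\right)\right) + 2418 = \left(\frac{\left(-3 - 39\right) - 1360}{0 + 1003} + \left(8 + 6\right) \left(-4\right) \left(-12\right)\right) + 2418 = \left(\frac{\left(-3 - 39\right) - 1360}{1003} + 14 \left(-4\right) \left(-12\right)\right) + 2418 = \left(\left(-42 - 1360\right) \frac{1}{1003} - -672\right) + 2418 = \left(\left(-1402\right) \frac{1}{1003} + 672\right) + 2418 = \left(- \frac{1402}{1003} + 672\right) + 2418 = \frac{672614}{1003} + 2418 = \frac{3097868}{1003}$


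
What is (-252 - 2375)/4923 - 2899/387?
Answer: -188746/23521 ≈ -8.0246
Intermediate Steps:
(-252 - 2375)/4923 - 2899/387 = -2627*1/4923 - 2899*1/387 = -2627/4923 - 2899/387 = -188746/23521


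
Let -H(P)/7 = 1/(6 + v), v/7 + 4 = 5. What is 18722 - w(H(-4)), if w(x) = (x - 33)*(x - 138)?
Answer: 2378782/169 ≈ 14076.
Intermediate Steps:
v = 7 (v = -28 + 7*5 = -28 + 35 = 7)
H(P) = -7/13 (H(P) = -7/(6 + 7) = -7/13)
w(x) = (-138 + x)*(-33 + x) (w(x) = (-33 + x)*(-138 + x) = (-138 + x)*(-33 + x))
18722 - w(H(-4)) = 18722 - (4554 + (-7/13)² - 171*(-7/13)) = 18722 - (4554 + 49/169 + 1197/13) = 18722 - 1*785236/169 = 18722 - 785236/169 = 2378782/169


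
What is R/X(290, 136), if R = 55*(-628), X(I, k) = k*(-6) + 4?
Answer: 8635/203 ≈ 42.537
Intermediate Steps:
X(I, k) = 4 - 6*k (X(I, k) = -6*k + 4 = 4 - 6*k)
R = -34540
R/X(290, 136) = -34540/(4 - 6*136) = -34540/(4 - 816) = -34540/(-812) = -34540*(-1/812) = 8635/203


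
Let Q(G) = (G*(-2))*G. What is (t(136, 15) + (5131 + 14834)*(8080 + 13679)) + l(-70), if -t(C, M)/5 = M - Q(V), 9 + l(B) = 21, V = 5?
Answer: 434418122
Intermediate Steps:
Q(G) = -2*G² (Q(G) = (-2*G)*G = -2*G²)
l(B) = 12 (l(B) = -9 + 21 = 12)
t(C, M) = -250 - 5*M (t(C, M) = -5*(M - (-2)*5²) = -5*(M - (-2)*25) = -5*(M - 1*(-50)) = -5*(M + 50) = -5*(50 + M) = -250 - 5*M)
(t(136, 15) + (5131 + 14834)*(8080 + 13679)) + l(-70) = ((-250 - 5*15) + (5131 + 14834)*(8080 + 13679)) + 12 = ((-250 - 75) + 19965*21759) + 12 = (-325 + 434418435) + 12 = 434418110 + 12 = 434418122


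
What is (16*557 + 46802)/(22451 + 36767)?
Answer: 27857/29609 ≈ 0.94083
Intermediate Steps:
(16*557 + 46802)/(22451 + 36767) = (8912 + 46802)/59218 = 55714*(1/59218) = 27857/29609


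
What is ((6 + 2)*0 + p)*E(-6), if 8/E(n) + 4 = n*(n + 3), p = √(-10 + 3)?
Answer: 4*I*√7/7 ≈ 1.5119*I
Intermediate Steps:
p = I*√7 (p = √(-7) = I*√7 ≈ 2.6458*I)
E(n) = 8/(-4 + n*(3 + n)) (E(n) = 8/(-4 + n*(n + 3)) = 8/(-4 + n*(3 + n)))
((6 + 2)*0 + p)*E(-6) = ((6 + 2)*0 + I*√7)*(8/(-4 + (-6)² + 3*(-6))) = (8*0 + I*√7)*(8/(-4 + 36 - 18)) = (0 + I*√7)*(8/14) = (I*√7)*(8*(1/14)) = (I*√7)*(4/7) = 4*I*√7/7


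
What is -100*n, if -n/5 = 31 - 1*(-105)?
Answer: 68000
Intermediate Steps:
n = -680 (n = -5*(31 - 1*(-105)) = -5*(31 + 105) = -5*136 = -680)
-100*n = -100*(-680) = 68000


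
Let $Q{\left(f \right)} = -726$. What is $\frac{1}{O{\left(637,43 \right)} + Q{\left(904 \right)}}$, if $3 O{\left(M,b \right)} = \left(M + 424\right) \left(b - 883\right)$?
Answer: $- \frac{1}{297806} \approx -3.3579 \cdot 10^{-6}$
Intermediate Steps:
$O{\left(M,b \right)} = \frac{\left(-883 + b\right) \left(424 + M\right)}{3}$ ($O{\left(M,b \right)} = \frac{\left(M + 424\right) \left(b - 883\right)}{3} = \frac{\left(424 + M\right) \left(-883 + b\right)}{3} = \frac{\left(-883 + b\right) \left(424 + M\right)}{3}$)
$\frac{1}{O{\left(637,43 \right)} + Q{\left(904 \right)}} = \frac{1}{\left(- \frac{374392}{3} - \frac{562471}{3} + \frac{424}{3} \cdot 43 + \frac{1}{3} \cdot 637 \cdot 43\right) - 726} = \frac{1}{\left(- \frac{374392}{3} - \frac{562471}{3} + \frac{18232}{3} + \frac{27391}{3}\right) - 726} = \frac{1}{-297080 - 726} = \frac{1}{-297806} = - \frac{1}{297806}$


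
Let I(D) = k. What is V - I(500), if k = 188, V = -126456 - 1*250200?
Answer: -376844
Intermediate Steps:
V = -376656 (V = -126456 - 250200 = -376656)
I(D) = 188
V - I(500) = -376656 - 1*188 = -376656 - 188 = -376844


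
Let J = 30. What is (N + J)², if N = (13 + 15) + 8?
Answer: 4356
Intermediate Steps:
N = 36 (N = 28 + 8 = 36)
(N + J)² = (36 + 30)² = 66² = 4356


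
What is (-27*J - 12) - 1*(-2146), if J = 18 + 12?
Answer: 1324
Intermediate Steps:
J = 30
(-27*J - 12) - 1*(-2146) = (-27*30 - 12) - 1*(-2146) = (-810 - 12) + 2146 = -822 + 2146 = 1324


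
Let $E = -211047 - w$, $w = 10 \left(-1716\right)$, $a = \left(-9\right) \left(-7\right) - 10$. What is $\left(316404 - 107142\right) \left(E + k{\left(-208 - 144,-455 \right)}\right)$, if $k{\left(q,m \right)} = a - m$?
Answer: $-40466876298$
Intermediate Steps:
$a = 53$ ($a = 63 - 10 = 53$)
$w = -17160$
$E = -193887$ ($E = -211047 - -17160 = -211047 + 17160 = -193887$)
$k{\left(q,m \right)} = 53 - m$
$\left(316404 - 107142\right) \left(E + k{\left(-208 - 144,-455 \right)}\right) = \left(316404 - 107142\right) \left(-193887 + \left(53 - -455\right)\right) = 209262 \left(-193887 + \left(53 + 455\right)\right) = 209262 \left(-193887 + 508\right) = 209262 \left(-193379\right) = -40466876298$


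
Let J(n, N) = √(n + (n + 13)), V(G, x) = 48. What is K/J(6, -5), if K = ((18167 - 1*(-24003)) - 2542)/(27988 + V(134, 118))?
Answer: 9907/35045 ≈ 0.28269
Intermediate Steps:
K = 9907/7009 (K = ((18167 - 1*(-24003)) - 2542)/(27988 + 48) = ((18167 + 24003) - 2542)/28036 = (42170 - 2542)*(1/28036) = 39628*(1/28036) = 9907/7009 ≈ 1.4135)
J(n, N) = √(13 + 2*n) (J(n, N) = √(n + (13 + n)) = √(13 + 2*n))
K/J(6, -5) = 9907/(7009*(√(13 + 2*6))) = 9907/(7009*(√(13 + 12))) = 9907/(7009*(√25)) = (9907/7009)/5 = (9907/7009)*(⅕) = 9907/35045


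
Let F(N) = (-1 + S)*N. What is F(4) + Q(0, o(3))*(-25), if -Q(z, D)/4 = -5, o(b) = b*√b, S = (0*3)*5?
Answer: -504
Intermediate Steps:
S = 0 (S = 0*5 = 0)
o(b) = b^(3/2)
Q(z, D) = 20 (Q(z, D) = -4*(-5) = 20)
F(N) = -N (F(N) = (-1 + 0)*N = -N)
F(4) + Q(0, o(3))*(-25) = -1*4 + 20*(-25) = -4 - 500 = -504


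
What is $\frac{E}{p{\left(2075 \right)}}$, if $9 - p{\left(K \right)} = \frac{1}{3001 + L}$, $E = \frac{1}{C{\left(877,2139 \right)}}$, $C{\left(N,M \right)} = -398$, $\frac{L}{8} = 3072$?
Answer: $- \frac{27577}{98780416} \approx -0.00027917$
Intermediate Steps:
$L = 24576$ ($L = 8 \cdot 3072 = 24576$)
$E = - \frac{1}{398}$ ($E = \frac{1}{-398} = - \frac{1}{398} \approx -0.0025126$)
$p{\left(K \right)} = \frac{248192}{27577}$ ($p{\left(K \right)} = 9 - \frac{1}{3001 + 24576} = 9 - \frac{1}{27577} = \frac{248192}{27577}$)
$\frac{E}{p{\left(2075 \right)}} = - \frac{1}{398 \cdot \frac{248192}{27577}} = \left(- \frac{1}{398}\right) \frac{27577}{248192} = - \frac{27577}{98780416}$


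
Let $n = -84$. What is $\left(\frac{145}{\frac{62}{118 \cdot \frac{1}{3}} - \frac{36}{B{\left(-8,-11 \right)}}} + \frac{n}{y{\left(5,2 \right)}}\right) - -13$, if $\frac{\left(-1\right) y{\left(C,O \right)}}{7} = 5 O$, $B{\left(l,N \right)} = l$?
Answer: $\frac{136457}{3585} \approx 38.063$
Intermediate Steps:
$y{\left(C,O \right)} = - 35 O$ ($y{\left(C,O \right)} = - 7 \cdot 5 O = - 35 O$)
$\left(\frac{145}{\frac{62}{118 \cdot \frac{1}{3}} - \frac{36}{B{\left(-8,-11 \right)}}} + \frac{n}{y{\left(5,2 \right)}}\right) - -13 = \left(\frac{145}{\frac{62}{118 \cdot \frac{1}{3}} - \frac{36}{-8}} - \frac{84}{\left(-35\right) 2}\right) - -13 = \left(\frac{145}{\frac{62}{118 \cdot \frac{1}{3}} - - \frac{9}{2}} - \frac{84}{-70}\right) + 13 = \left(\frac{145}{\frac{62}{\frac{118}{3}} + \frac{9}{2}} - - \frac{6}{5}\right) + 13 = \left(\frac{145}{62 \cdot \frac{3}{118} + \frac{9}{2}} + \frac{6}{5}\right) + 13 = \left(\frac{145}{\frac{93}{59} + \frac{9}{2}} + \frac{6}{5}\right) + 13 = \left(\frac{145}{\frac{717}{118}} + \frac{6}{5}\right) + 13 = \left(145 \cdot \frac{118}{717} + \frac{6}{5}\right) + 13 = \left(\frac{17110}{717} + \frac{6}{5}\right) + 13 = \frac{89852}{3585} + 13 = \frac{136457}{3585}$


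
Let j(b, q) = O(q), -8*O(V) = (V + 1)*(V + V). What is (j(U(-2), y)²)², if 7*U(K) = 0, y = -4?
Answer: 81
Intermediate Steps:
U(K) = 0 (U(K) = (⅐)*0 = 0)
O(V) = -V*(1 + V)/4 (O(V) = -(V + 1)*(V + V)/8 = -(1 + V)*2*V/8 = -V*(1 + V)/4)
j(b, q) = -q*(1 + q)/4
(j(U(-2), y)²)² = ((-¼*(-4)*(1 - 4))²)² = ((-¼*(-4)*(-3))²)² = ((-3)²)² = 9² = 81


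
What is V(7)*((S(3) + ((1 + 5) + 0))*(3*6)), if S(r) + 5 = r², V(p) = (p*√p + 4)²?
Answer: 64620 + 10080*√7 ≈ 91289.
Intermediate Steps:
V(p) = (4 + p^(3/2))² (V(p) = (p^(3/2) + 4)² = (4 + p^(3/2))²)
S(r) = -5 + r²
V(7)*((S(3) + ((1 + 5) + 0))*(3*6)) = (4 + 7^(3/2))²*(((-5 + 3²) + ((1 + 5) + 0))*(3*6)) = (4 + 7*√7)²*(((-5 + 9) + (6 + 0))*18) = (4 + 7*√7)²*((4 + 6)*18) = (4 + 7*√7)²*(10*18) = (4 + 7*√7)²*180 = 180*(4 + 7*√7)²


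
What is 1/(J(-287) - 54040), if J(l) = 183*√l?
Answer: -7720/418561849 - 183*I*√287/2929932943 ≈ -1.8444e-5 - 1.0581e-6*I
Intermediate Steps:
1/(J(-287) - 54040) = 1/(183*√(-287) - 54040) = 1/(183*(I*√287) - 54040) = 1/(183*I*√287 - 54040) = 1/(-54040 + 183*I*√287)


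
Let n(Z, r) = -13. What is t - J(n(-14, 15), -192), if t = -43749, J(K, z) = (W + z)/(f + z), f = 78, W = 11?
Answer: -4987567/114 ≈ -43751.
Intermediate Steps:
J(K, z) = (11 + z)/(78 + z)
t - J(n(-14, 15), -192) = -43749 - (11 - 192)/(78 - 192) = -43749 - (-181)/(-114) = -43749 - (-1)*(-181)/114 = -43749 - 1*181/114 = -43749 - 181/114 = -4987567/114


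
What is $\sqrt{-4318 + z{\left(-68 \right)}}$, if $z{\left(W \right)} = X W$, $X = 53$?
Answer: $i \sqrt{7922} \approx 89.006 i$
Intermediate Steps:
$z{\left(W \right)} = 53 W$
$\sqrt{-4318 + z{\left(-68 \right)}} = \sqrt{-4318 + 53 \left(-68\right)} = \sqrt{-4318 - 3604} = \sqrt{-7922} = i \sqrt{7922}$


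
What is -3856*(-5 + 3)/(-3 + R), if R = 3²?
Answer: 3856/3 ≈ 1285.3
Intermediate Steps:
R = 9
-3856*(-5 + 3)/(-3 + R) = -3856*(-5 + 3)/(-3 + 9) = -(-7712)/6 = -3856*(-⅓) = 3856/3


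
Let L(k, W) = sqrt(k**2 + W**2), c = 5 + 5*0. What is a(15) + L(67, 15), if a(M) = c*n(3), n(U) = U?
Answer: 15 + sqrt(4714) ≈ 83.659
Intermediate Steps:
c = 5 (c = 5 + 0 = 5)
L(k, W) = sqrt(W**2 + k**2)
a(M) = 15 (a(M) = 5*3 = 15)
a(15) + L(67, 15) = 15 + sqrt(15**2 + 67**2) = 15 + sqrt(225 + 4489) = 15 + sqrt(4714)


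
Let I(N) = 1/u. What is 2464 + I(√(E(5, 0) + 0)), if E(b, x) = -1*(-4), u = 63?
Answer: 155233/63 ≈ 2464.0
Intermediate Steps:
E(b, x) = 4
I(N) = 1/63
2464 + I(√(E(5, 0) + 0)) = 2464 + 1/63 = 155233/63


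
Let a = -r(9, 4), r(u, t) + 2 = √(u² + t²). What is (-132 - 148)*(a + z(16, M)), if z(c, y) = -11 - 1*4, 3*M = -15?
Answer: 3640 + 280*√97 ≈ 6397.7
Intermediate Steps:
M = -5 (M = (⅓)*(-15) = -5)
z(c, y) = -15 (z(c, y) = -11 - 4 = -15)
r(u, t) = -2 + √(t² + u²) (r(u, t) = -2 + √(u² + t²) = -2 + √(t² + u²))
a = 2 - √97 (a = -(-2 + √(4² + 9²)) = -(-2 + √(16 + 81)) = -(-2 + √97) = 2 - √97 ≈ -7.8489)
(-132 - 148)*(a + z(16, M)) = (-132 - 148)*((2 - √97) - 15) = -280*(-13 - √97) = 3640 + 280*√97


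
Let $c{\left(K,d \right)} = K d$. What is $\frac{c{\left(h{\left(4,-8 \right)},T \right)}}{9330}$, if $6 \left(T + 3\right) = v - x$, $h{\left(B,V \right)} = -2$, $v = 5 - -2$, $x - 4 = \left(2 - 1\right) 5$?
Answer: $\frac{2}{2799} \approx 0.00071454$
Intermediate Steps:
$x = 9$ ($x = 4 + \left(2 - 1\right) 5 = 4 + 1 \cdot 5 = 4 + 5 = 9$)
$v = 7$ ($v = 5 + 2 = 7$)
$T = - \frac{10}{3}$ ($T = -3 + \frac{7 - 9}{6} = -3 + \frac{1}{6} \left(-2\right) = -3 - \frac{1}{3} = - \frac{10}{3} \approx -3.3333$)
$\frac{c{\left(h{\left(4,-8 \right)},T \right)}}{9330} = \frac{\left(-2\right) \left(- \frac{10}{3}\right)}{9330} = \frac{20}{3} \cdot \frac{1}{9330} = \frac{2}{2799}$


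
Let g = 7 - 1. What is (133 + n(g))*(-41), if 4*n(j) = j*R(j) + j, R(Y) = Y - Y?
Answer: -11029/2 ≈ -5514.5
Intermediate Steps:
R(Y) = 0
g = 6
n(j) = j/4 (n(j) = (j*0 + j)/4 = (0 + j)/4 = j/4)
(133 + n(g))*(-41) = (133 + (1/4)*6)*(-41) = (133 + 3/2)*(-41) = (269/2)*(-41) = -11029/2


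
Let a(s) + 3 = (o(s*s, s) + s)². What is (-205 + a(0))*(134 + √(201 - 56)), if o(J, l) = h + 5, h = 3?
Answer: -19296 - 144*√145 ≈ -21030.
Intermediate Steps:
o(J, l) = 8 (o(J, l) = 3 + 5 = 8)
a(s) = -3 + (8 + s)²
(-205 + a(0))*(134 + √(201 - 56)) = (-205 + (-3 + (8 + 0)²))*(134 + √(201 - 56)) = (-205 + (-3 + 8²))*(134 + √145) = (-205 + (-3 + 64))*(134 + √145) = (-205 + 61)*(134 + √145) = -144*(134 + √145) = -19296 - 144*√145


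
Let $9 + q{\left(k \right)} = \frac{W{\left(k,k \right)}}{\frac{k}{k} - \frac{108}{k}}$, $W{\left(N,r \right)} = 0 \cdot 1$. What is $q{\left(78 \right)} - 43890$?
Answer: $-43899$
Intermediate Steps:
$W{\left(N,r \right)} = 0$
$q{\left(k \right)} = -9$ ($q{\left(k \right)} = -9 + \frac{0}{\frac{k}{k} - \frac{108}{k}} = -9 + \frac{0}{1 - \frac{108}{k}} = -9 + 0 = -9$)
$q{\left(78 \right)} - 43890 = -9 - 43890 = -43899$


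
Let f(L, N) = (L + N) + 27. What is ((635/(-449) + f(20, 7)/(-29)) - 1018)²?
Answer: 176837841245521/169546441 ≈ 1.0430e+6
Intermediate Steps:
f(L, N) = 27 + L + N
((635/(-449) + f(20, 7)/(-29)) - 1018)² = ((635/(-449) + (27 + 20 + 7)/(-29)) - 1018)² = ((635*(-1/449) + 54*(-1/29)) - 1018)² = ((-635/449 - 54/29) - 1018)² = (-42661/13021 - 1018)² = (-13298039/13021)² = 176837841245521/169546441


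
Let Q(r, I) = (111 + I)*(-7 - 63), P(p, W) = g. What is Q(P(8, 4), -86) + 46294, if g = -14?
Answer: 44544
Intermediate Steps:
P(p, W) = -14
Q(r, I) = -7770 - 70*I (Q(r, I) = (111 + I)*(-70) = -7770 - 70*I)
Q(P(8, 4), -86) + 46294 = (-7770 - 70*(-86)) + 46294 = (-7770 + 6020) + 46294 = -1750 + 46294 = 44544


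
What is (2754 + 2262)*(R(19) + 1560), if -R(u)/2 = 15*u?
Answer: 4965840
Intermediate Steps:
R(u) = -30*u
(2754 + 2262)*(R(19) + 1560) = (2754 + 2262)*(-30*19 + 1560) = 5016*(-570 + 1560) = 5016*990 = 4965840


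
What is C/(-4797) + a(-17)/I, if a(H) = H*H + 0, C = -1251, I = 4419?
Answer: 768278/2355327 ≈ 0.32619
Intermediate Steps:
a(H) = H**2 (a(H) = H**2 + 0 = H**2)
C/(-4797) + a(-17)/I = -1251/(-4797) + (-17)**2/4419 = -1251*(-1/4797) + 289*(1/4419) = 139/533 + 289/4419 = 768278/2355327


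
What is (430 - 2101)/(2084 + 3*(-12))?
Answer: -1671/2048 ≈ -0.81592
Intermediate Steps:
(430 - 2101)/(2084 + 3*(-12)) = -1671/(2084 - 36) = -1671/2048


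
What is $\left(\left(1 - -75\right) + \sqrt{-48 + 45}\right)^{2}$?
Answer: $\left(76 + i \sqrt{3}\right)^{2} \approx 5773.0 + 263.27 i$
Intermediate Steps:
$\left(\left(1 - -75\right) + \sqrt{-48 + 45}\right)^{2} = \left(\left(1 + 75\right) + \sqrt{-3}\right)^{2} = \left(76 + i \sqrt{3}\right)^{2}$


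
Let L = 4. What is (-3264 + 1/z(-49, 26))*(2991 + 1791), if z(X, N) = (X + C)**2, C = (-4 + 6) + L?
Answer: -28860015570/1849 ≈ -1.5608e+7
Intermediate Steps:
C = 6 (C = (-4 + 6) + 4 = 2 + 4 = 6)
z(X, N) = (6 + X)**2 (z(X, N) = (X + 6)**2 = (6 + X)**2)
(-3264 + 1/z(-49, 26))*(2991 + 1791) = (-3264 + 1/((6 - 49)**2))*(2991 + 1791) = (-3264 + 1/((-43)**2))*4782 = (-3264 + 1/1849)*4782 = -6035135/1849*4782 = -28860015570/1849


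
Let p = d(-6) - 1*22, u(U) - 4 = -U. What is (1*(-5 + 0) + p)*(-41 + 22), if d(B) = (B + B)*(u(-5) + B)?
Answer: 1197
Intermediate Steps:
u(U) = 4 - U
d(B) = 2*B*(9 + B) (d(B) = (B + B)*((4 - 1*(-5)) + B) = (2*B)*((4 + 5) + B) = (2*B)*(9 + B) = 2*B*(9 + B))
p = -58 (p = 2*(-6)*(9 - 6) - 1*22 = 2*(-6)*3 - 22 = -36 - 22 = -58)
(1*(-5 + 0) + p)*(-41 + 22) = (1*(-5 + 0) - 58)*(-41 + 22) = (1*(-5) - 58)*(-19) = (-5 - 58)*(-19) = -63*(-19) = 1197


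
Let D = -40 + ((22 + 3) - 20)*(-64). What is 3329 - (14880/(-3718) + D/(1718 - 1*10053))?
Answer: 10328683169/3098953 ≈ 3333.0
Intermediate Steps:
D = -360 (D = -40 + (25 - 20)*(-64) = -40 + 5*(-64) = -40 - 320 = -360)
3329 - (14880/(-3718) + D/(1718 - 1*10053)) = 3329 - (14880/(-3718) - 360/(1718 - 1*10053)) = 3329 - (14880*(-1/3718) - 360/(1718 - 10053)) = 3329 - (-7440/1859 - 360/(-8335)) = 3329 - (-7440/1859 - 360*(-1/8335)) = 3329 - (-7440/1859 + 72/1667) = 3329 - 1*(-12268632/3098953) = 3329 + 12268632/3098953 = 10328683169/3098953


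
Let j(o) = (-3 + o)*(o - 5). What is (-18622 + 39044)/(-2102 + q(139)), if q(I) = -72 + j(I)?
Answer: 10211/8025 ≈ 1.2724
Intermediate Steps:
j(o) = (-5 + o)*(-3 + o) (j(o) = (-3 + o)*(-5 + o) = (-5 + o)*(-3 + o))
q(I) = -57 + I² - 8*I (q(I) = -72 + (15 + I² - 8*I) = -57 + I² - 8*I)
(-18622 + 39044)/(-2102 + q(139)) = (-18622 + 39044)/(-2102 + (-57 + 139² - 8*139)) = 20422/(-2102 + (-57 + 19321 - 1112)) = 20422/(-2102 + 18152) = 20422/16050 = 20422*(1/16050) = 10211/8025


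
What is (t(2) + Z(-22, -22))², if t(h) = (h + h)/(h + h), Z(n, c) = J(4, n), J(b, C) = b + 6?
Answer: 121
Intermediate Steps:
J(b, C) = 6 + b
Z(n, c) = 10 (Z(n, c) = 6 + 4 = 10)
t(h) = 1 (t(h) = (2*h)/((2*h)) = (2*h)*(1/(2*h)) = 1)
(t(2) + Z(-22, -22))² = (1 + 10)² = 11² = 121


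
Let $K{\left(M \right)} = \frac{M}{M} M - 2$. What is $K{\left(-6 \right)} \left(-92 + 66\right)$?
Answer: $208$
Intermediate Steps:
$K{\left(M \right)} = -2 + M$ ($K{\left(M \right)} = 1 M - 2 = M - 2 = -2 + M$)
$K{\left(-6 \right)} \left(-92 + 66\right) = \left(-2 - 6\right) \left(-92 + 66\right) = \left(-8\right) \left(-26\right) = 208$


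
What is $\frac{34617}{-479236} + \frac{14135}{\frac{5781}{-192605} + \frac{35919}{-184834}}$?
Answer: $- \frac{18550337369298743041}{294424326569028} \approx -63005.0$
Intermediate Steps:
$\frac{34617}{-479236} + \frac{14135}{\frac{5781}{-192605} + \frac{35919}{-184834}} = 34617 \left(- \frac{1}{479236}\right) + \frac{14135}{5781 \left(- \frac{1}{192605}\right) + 35919 \left(- \frac{1}{184834}\right)} = - \frac{34617}{479236} + \frac{14135}{- \frac{5781}{192605} - \frac{2763}{14218}} = - \frac{34617}{479236} + \frac{14135}{- \frac{614361873}{2738457890}} = - \frac{34617}{479236} + 14135 \left(- \frac{2738457890}{614361873}\right) = - \frac{34617}{479236} - \frac{38708102275150}{614361873} = - \frac{18550337369298743041}{294424326569028}$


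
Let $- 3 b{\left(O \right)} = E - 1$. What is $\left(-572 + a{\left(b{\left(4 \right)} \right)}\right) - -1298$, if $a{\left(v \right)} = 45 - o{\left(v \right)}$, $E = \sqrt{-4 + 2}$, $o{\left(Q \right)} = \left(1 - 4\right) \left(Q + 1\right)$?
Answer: $775 - i \sqrt{2} \approx 775.0 - 1.4142 i$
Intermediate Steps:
$o{\left(Q \right)} = -3 - 3 Q$ ($o{\left(Q \right)} = - 3 \left(1 + Q\right) = -3 - 3 Q$)
$E = i \sqrt{2}$ ($E = \sqrt{-2} = i \sqrt{2} \approx 1.4142 i$)
$b{\left(O \right)} = \frac{1}{3} - \frac{i \sqrt{2}}{3}$ ($b{\left(O \right)} = - \frac{i \sqrt{2} - 1}{3} = - \frac{-1 + i \sqrt{2}}{3} = \frac{1}{3} - \frac{i \sqrt{2}}{3}$)
$a{\left(v \right)} = 48 + 3 v$ ($a{\left(v \right)} = 45 - \left(-3 - 3 v\right) = 45 + \left(3 + 3 v\right) = 48 + 3 v$)
$\left(-572 + a{\left(b{\left(4 \right)} \right)}\right) - -1298 = \left(-572 + \left(48 + 3 \left(\frac{1}{3} - \frac{i \sqrt{2}}{3}\right)\right)\right) - -1298 = \left(-572 + \left(48 + \left(1 - i \sqrt{2}\right)\right)\right) + \left(-1165 + 2463\right) = \left(-572 + \left(49 - i \sqrt{2}\right)\right) + 1298 = \left(-523 - i \sqrt{2}\right) + 1298 = 775 - i \sqrt{2}$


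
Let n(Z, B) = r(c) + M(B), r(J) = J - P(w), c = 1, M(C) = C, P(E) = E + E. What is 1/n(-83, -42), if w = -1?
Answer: -1/39 ≈ -0.025641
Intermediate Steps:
P(E) = 2*E
r(J) = 2 + J (r(J) = J - 2*(-1) = J - 1*(-2) = J + 2 = 2 + J)
n(Z, B) = 3 + B (n(Z, B) = (2 + 1) + B = 3 + B)
1/n(-83, -42) = 1/(3 - 42) = 1/(-39) = -1/39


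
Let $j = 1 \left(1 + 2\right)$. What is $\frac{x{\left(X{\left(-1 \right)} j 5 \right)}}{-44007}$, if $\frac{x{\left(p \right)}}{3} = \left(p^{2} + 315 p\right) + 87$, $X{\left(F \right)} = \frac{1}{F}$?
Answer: $\frac{4413}{14669} \approx 0.30084$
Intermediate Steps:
$j = 3$ ($j = 1 \cdot 3 = 3$)
$x{\left(p \right)} = 261 + 3 p^{2} + 945 p$ ($x{\left(p \right)} = 3 \left(\left(p^{2} + 315 p\right) + 87\right) = 3 \left(87 + p^{2} + 315 p\right) = 261 + 3 p^{2} + 945 p$)
$\frac{x{\left(X{\left(-1 \right)} j 5 \right)}}{-44007} = \frac{261 + 3 \left(\frac{1}{-1} \cdot 3 \cdot 5\right)^{2} + 945 \frac{1}{-1} \cdot 3 \cdot 5}{-44007} = \left(261 + 3 \left(\left(-1\right) 3 \cdot 5\right)^{2} + 945 \left(-1\right) 3 \cdot 5\right) \left(- \frac{1}{44007}\right) = \left(261 + 3 \left(\left(-3\right) 5\right)^{2} + 945 \left(\left(-3\right) 5\right)\right) \left(- \frac{1}{44007}\right) = \left(261 + 3 \left(-15\right)^{2} + 945 \left(-15\right)\right) \left(- \frac{1}{44007}\right) = \left(261 + 3 \cdot 225 - 14175\right) \left(- \frac{1}{44007}\right) = \left(261 + 675 - 14175\right) \left(- \frac{1}{44007}\right) = \left(-13239\right) \left(- \frac{1}{44007}\right) = \frac{4413}{14669}$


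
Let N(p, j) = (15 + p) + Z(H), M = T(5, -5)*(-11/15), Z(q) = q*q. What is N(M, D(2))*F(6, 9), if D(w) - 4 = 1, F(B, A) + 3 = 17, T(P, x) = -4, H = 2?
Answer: 4606/15 ≈ 307.07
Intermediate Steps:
F(B, A) = 14 (F(B, A) = -3 + 17 = 14)
Z(q) = q²
D(w) = 5 (D(w) = 4 + 1 = 5)
M = 44/15 (M = -(-44)/15 = -4*(-11/15) = 44/15 ≈ 2.9333)
N(p, j) = 19 + p (N(p, j) = (15 + p) + 2² = (15 + p) + 4 = 19 + p)
N(M, D(2))*F(6, 9) = (19 + 44/15)*14 = (329/15)*14 = 4606/15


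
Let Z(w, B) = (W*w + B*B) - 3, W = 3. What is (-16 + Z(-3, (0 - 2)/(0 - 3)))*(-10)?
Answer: 2480/9 ≈ 275.56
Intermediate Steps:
Z(w, B) = -3 + B² + 3*w (Z(w, B) = (3*w + B*B) - 3 = (3*w + B²) - 3 = (B² + 3*w) - 3 = -3 + B² + 3*w)
(-16 + Z(-3, (0 - 2)/(0 - 3)))*(-10) = (-16 + (-3 + ((0 - 2)/(0 - 3))² + 3*(-3)))*(-10) = (-16 + (-3 + (-2/(-3))² - 9))*(-10) = (-16 + (-3 + (-2*(-⅓))² - 9))*(-10) = (-16 + (-3 + (⅔)² - 9))*(-10) = (-16 + (-3 + 4/9 - 9))*(-10) = (-16 - 104/9)*(-10) = -248/9*(-10) = 2480/9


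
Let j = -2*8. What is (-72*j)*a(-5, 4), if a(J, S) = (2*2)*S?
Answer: 18432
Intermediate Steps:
a(J, S) = 4*S
j = -16
(-72*j)*a(-5, 4) = (-72*(-16))*(4*4) = 1152*16 = 18432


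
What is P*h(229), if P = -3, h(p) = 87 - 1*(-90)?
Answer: -531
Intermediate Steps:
h(p) = 177 (h(p) = 87 + 90 = 177)
P*h(229) = -3*177 = -531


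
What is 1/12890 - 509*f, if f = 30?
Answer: -196830299/12890 ≈ -15270.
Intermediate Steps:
1/12890 - 509*f = 1/12890 - 509*30 = 1/12890 - 15270 = -196830299/12890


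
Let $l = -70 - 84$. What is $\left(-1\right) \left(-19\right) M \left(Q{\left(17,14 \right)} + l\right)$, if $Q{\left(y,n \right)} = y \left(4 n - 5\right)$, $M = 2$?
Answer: $27094$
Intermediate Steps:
$l = -154$
$Q{\left(y,n \right)} = y \left(-5 + 4 n\right)$
$\left(-1\right) \left(-19\right) M \left(Q{\left(17,14 \right)} + l\right) = \left(-1\right) \left(-19\right) 2 \left(17 \left(-5 + 4 \cdot 14\right) - 154\right) = 19 \cdot 2 \left(17 \left(-5 + 56\right) - 154\right) = 38 \left(17 \cdot 51 - 154\right) = 38 \left(867 - 154\right) = 38 \cdot 713 = 27094$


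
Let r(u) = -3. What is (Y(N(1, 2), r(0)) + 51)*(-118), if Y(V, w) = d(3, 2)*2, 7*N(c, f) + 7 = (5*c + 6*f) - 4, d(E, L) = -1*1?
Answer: -5782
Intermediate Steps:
d(E, L) = -1
N(c, f) = -11/7 + 5*c/7 + 6*f/7 (N(c, f) = -1 + ((5*c + 6*f) - 4)/7 = -1 + (-4 + 5*c + 6*f)/7 = -1 + (-4/7 + 5*c/7 + 6*f/7) = -11/7 + 5*c/7 + 6*f/7)
Y(V, w) = -2 (Y(V, w) = -1*2 = -2)
(Y(N(1, 2), r(0)) + 51)*(-118) = (-2 + 51)*(-118) = 49*(-118) = -5782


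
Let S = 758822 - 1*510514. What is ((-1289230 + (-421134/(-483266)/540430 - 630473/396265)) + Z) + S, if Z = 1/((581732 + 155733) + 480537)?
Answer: -468619360841458479071599302/450195734707942811005 ≈ -1.0409e+6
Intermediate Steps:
S = 248308 (S = 758822 - 510514 = 248308)
Z = 1/1218002 (Z = 1/(737465 + 480537) = 1/1218002 ≈ 8.2102e-7)
((-1289230 + (-421134/(-483266)/540430 - 630473/396265)) + Z) + S = ((-1289230 + (-421134/(-483266)/540430 - 630473/396265)) + 1/1218002) + 248308 = ((-1289230 + (-421134*(-1/483266)*(1/540430) - 630473*1/396265)) + 1/1218002) + 248308 = ((-1289230 + ((30081/34519)*(1/540430) - 630473/396265)) + 1/1218002) + 248308 = ((-1289230 + (30081/18655103170 - 630473/396265)) + 1/1218002) + 248308 = ((-1289230 - 2352305388170389/1478472891532010) + 1/1218002) + 248308 = (-1906093958255201422689/1478472891532010 + 1/1218002) + 248308 = -580406563335318342586628842/450195734707942811005 + 248308 = -468619360841458479071599302/450195734707942811005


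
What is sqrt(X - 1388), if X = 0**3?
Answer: 2*I*sqrt(347) ≈ 37.256*I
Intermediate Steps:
X = 0
sqrt(X - 1388) = sqrt(0 - 1388) = sqrt(-1388) = 2*I*sqrt(347)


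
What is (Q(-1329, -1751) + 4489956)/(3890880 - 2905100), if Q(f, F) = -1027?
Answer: 4488929/985780 ≈ 4.5537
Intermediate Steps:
(Q(-1329, -1751) + 4489956)/(3890880 - 2905100) = (-1027 + 4489956)/(3890880 - 2905100) = 4488929/985780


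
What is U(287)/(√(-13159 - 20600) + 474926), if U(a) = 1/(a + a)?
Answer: 237463/64734210160445 - 33*I*√31/129468420320890 ≈ 3.6683e-9 - 1.4192e-12*I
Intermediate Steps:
U(a) = 1/(2*a)
U(287)/(√(-13159 - 20600) + 474926) = ((½)/287)/(√(-13159 - 20600) + 474926) = ((½)*(1/287))/(√(-33759) + 474926) = 1/(574*(33*I*√31 + 474926)) = 1/(574*(474926 + 33*I*√31))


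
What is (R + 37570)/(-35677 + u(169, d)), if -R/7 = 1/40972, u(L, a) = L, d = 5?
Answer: -46646001/44085872 ≈ -1.0581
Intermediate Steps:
R = -7/40972 ≈ -0.00017085
(R + 37570)/(-35677 + u(169, d)) = (-7/40972 + 37570)/(-35677 + 169) = (1539318033/40972)/(-35508) = (1539318033/40972)*(-1/35508) = -46646001/44085872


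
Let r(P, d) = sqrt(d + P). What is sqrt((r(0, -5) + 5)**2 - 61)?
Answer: sqrt(-41 + 10*I*sqrt(5)) ≈ 1.6884 + 6.622*I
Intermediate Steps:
r(P, d) = sqrt(P + d)
sqrt((r(0, -5) + 5)**2 - 61) = sqrt((sqrt(0 - 5) + 5)**2 - 61) = sqrt((sqrt(-5) + 5)**2 - 61) = sqrt((I*sqrt(5) + 5)**2 - 61) = sqrt((5 + I*sqrt(5))**2 - 61) = sqrt(-61 + (5 + I*sqrt(5))**2)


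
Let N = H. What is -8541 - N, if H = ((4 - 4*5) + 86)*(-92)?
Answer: -2101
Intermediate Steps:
H = -6440 (H = ((4 - 20) + 86)*(-92) = (-16 + 86)*(-92) = 70*(-92) = -6440)
N = -6440
-8541 - N = -8541 - 1*(-6440) = -8541 + 6440 = -2101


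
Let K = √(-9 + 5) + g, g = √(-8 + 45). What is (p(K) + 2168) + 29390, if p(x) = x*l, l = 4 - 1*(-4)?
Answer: 31558 + 8*√37 + 16*I ≈ 31607.0 + 16.0*I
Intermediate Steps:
g = √37 ≈ 6.0828
l = 8 (l = 4 + 4 = 8)
K = √37 + 2*I (K = √(-9 + 5) + √37 = √(-4) + √37 = 2*I + √37 = √37 + 2*I ≈ 6.0828 + 2.0*I)
p(x) = 8*x (p(x) = x*8 = 8*x)
(p(K) + 2168) + 29390 = (8*(√37 + 2*I) + 2168) + 29390 = ((8*√37 + 16*I) + 2168) + 29390 = (2168 + 8*√37 + 16*I) + 29390 = 31558 + 8*√37 + 16*I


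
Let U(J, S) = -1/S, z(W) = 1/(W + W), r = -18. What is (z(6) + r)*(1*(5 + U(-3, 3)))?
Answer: -1505/18 ≈ -83.611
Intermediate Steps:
z(W) = 1/(2*W)
(z(6) + r)*(1*(5 + U(-3, 3))) = ((1/2)/6 - 18)*(1*(5 - 1/3)) = ((1/2)*(1/6) - 18)*(1*(5 - 1*1/3)) = (1/12 - 18)*(1*(5 - 1/3)) = -215*14/(12*3) = -215/12*14/3 = -1505/18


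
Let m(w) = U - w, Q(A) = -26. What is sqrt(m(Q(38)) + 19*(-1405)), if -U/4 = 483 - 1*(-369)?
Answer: I*sqrt(30077) ≈ 173.43*I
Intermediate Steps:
U = -3408 (U = -4*(483 - 1*(-369)) = -4*(483 + 369) = -4*852 = -3408)
m(w) = -3408 - w
sqrt(m(Q(38)) + 19*(-1405)) = sqrt((-3408 - 1*(-26)) + 19*(-1405)) = sqrt((-3408 + 26) - 26695) = sqrt(-3382 - 26695) = sqrt(-30077) = I*sqrt(30077)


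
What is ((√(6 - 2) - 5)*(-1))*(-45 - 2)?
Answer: -141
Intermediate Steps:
((√(6 - 2) - 5)*(-1))*(-45 - 2) = ((√4 - 5)*(-1))*(-47) = ((2 - 5)*(-1))*(-47) = -3*(-1)*(-47) = 3*(-47) = -141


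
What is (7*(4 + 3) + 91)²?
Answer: 19600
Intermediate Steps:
(7*(4 + 3) + 91)² = (7*7 + 91)² = (49 + 91)² = 140² = 19600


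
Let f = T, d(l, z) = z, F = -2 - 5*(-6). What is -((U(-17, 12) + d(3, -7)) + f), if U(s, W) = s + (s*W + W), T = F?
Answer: 188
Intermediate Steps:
F = 28 (F = -2 + 30 = 28)
T = 28
f = 28
U(s, W) = W + s + W*s (U(s, W) = s + (W*s + W) = s + (W + W*s) = W + s + W*s)
-((U(-17, 12) + d(3, -7)) + f) = -(((12 - 17 + 12*(-17)) - 7) + 28) = -(((12 - 17 - 204) - 7) + 28) = -((-209 - 7) + 28) = -(-216 + 28) = -1*(-188) = 188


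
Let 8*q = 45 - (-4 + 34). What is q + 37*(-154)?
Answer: -45569/8 ≈ -5696.1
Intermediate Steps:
q = 15/8 (q = (45 - (-4 + 34))/8 = (45 - 1*30)/8 = (45 - 30)/8 = (1/8)*15 = 15/8 ≈ 1.8750)
q + 37*(-154) = 15/8 + 37*(-154) = 15/8 - 5698 = -45569/8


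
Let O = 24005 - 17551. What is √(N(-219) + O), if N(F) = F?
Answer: √6235 ≈ 78.962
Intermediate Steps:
O = 6454
√(N(-219) + O) = √(-219 + 6454) = √6235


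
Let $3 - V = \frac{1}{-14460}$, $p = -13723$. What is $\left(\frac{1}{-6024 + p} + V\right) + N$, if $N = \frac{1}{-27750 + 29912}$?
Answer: $\frac{926159959717}{308670491220} \approx 3.0005$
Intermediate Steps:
$N = \frac{1}{2162} \approx 0.00046253$
$V = \frac{43381}{14460}$ ($V = 3 - \frac{1}{-14460} = 3 - - \frac{1}{14460} = 3 + \frac{1}{14460} = \frac{43381}{14460} \approx 3.0001$)
$\left(\frac{1}{-6024 + p} + V\right) + N = \left(\frac{1}{-6024 - 13723} + \frac{43381}{14460}\right) + \frac{1}{2162} = \left(\frac{1}{-19747} + \frac{43381}{14460}\right) + \frac{1}{2162} = \left(- \frac{1}{19747} + \frac{43381}{14460}\right) + \frac{1}{2162} = \frac{856630147}{285541620} + \frac{1}{2162} = \frac{926159959717}{308670491220}$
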